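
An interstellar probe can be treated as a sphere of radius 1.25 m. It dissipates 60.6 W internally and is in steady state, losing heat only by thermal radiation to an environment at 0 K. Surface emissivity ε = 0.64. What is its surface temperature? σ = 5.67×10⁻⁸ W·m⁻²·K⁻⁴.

T ≈ 96.0 K

Steady state: internal power = radiated power, P = εσA T⁴.
Radiating area A = 4πr² = 19.63 m².
T⁴ = P/(εσA) = 60.6/(0.64·5.67×10⁻⁸·19.63) = 8.505×10⁷ K⁴.
T = (8.505×10⁷)^(1/4).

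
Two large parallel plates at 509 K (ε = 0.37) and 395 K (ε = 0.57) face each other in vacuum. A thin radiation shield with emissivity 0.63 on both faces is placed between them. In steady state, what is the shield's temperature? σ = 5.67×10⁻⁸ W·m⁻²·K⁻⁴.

In steady state the net flux on the hot side equals that on the cold side.
σ(T₁⁴−T_s⁴)/D₁ = σ(T_s⁴−T₂⁴)/D₂, with D₁ = 1/ε₁+1/ε_s−1 = 3.290, D₂ = 1/ε_s+1/ε₂−1 = 2.342.
Solve for T_s⁴: T_s⁴ = (D₂·T₁⁴ + D₁·T₂⁴)/(D₁+D₂) = 4.213×10¹⁰ K⁴.

T_s ≈ 453 K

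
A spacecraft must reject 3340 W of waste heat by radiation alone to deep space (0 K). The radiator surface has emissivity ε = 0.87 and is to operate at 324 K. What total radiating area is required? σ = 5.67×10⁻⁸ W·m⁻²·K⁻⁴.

A ≈ 6.14 m²

P = εσA T⁴ ⇒ A = P/(εσT⁴).
T⁴ = 1.102×10¹⁰ K⁴.
A = 3340/(0.87 × 5.67×10⁻⁸ × 1.102×10¹⁰).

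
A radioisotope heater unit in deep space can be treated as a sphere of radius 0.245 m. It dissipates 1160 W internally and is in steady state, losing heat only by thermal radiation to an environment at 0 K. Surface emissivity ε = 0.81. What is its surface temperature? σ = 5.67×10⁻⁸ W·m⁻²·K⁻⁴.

Steady state: internal power = radiated power, P = εσA T⁴.
Radiating area A = 4πr² = 0.7543 m².
T⁴ = P/(εσA) = 1160/(0.81·5.67×10⁻⁸·0.7543) = 3.348×10¹⁰ K⁴.
T = (3.348×10¹⁰)^(1/4).

T ≈ 428 K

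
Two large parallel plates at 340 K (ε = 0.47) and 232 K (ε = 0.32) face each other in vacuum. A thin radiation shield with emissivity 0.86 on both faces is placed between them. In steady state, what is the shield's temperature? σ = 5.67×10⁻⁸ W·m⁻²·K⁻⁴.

In steady state the net flux on the hot side equals that on the cold side.
σ(T₁⁴−T_s⁴)/D₁ = σ(T_s⁴−T₂⁴)/D₂, with D₁ = 1/ε₁+1/ε_s−1 = 2.290, D₂ = 1/ε_s+1/ε₂−1 = 3.288.
Solve for T_s⁴: T_s⁴ = (D₂·T₁⁴ + D₁·T₂⁴)/(D₁+D₂) = 9.066×10⁹ K⁴.

T_s ≈ 309 K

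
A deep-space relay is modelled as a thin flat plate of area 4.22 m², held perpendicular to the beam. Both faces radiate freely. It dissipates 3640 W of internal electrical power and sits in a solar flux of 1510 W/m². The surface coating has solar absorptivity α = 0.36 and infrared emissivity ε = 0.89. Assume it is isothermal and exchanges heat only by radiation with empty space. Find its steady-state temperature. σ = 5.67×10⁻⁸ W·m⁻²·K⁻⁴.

At steady state, absorbed solar power + internal power = radiated power.
Absorbed: α·S·A_cross = 0.36·1510·4.220 = 2294 W (cross-section A).
Total input = 2294 + 3640 = 5934 W.
Radiated: εσ·A_surf·T⁴ with A_surf = 2A = 8.440 m².
T⁴ = 5934/(0.89·5.67×10⁻⁸·8.440) = 1.393×10¹⁰ K⁴.

T ≈ 344 K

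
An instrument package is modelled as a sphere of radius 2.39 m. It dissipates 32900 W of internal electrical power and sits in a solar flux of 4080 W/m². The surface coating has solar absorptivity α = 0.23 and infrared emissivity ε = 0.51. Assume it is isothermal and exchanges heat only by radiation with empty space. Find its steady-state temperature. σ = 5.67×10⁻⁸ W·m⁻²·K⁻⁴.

T ≈ 393 K

At steady state, absorbed solar power + internal power = radiated power.
Absorbed: α·S·A_cross = 0.23·4080·17.95 = 16840 W (cross-section πr²).
Total input = 16840 + 32900 = 49740 W.
Radiated: εσ·A_surf·T⁴ with A_surf = 4πr² = 71.78 m².
T⁴ = 49740/(0.51·5.67×10⁻⁸·71.78) = 2.396×10¹⁰ K⁴.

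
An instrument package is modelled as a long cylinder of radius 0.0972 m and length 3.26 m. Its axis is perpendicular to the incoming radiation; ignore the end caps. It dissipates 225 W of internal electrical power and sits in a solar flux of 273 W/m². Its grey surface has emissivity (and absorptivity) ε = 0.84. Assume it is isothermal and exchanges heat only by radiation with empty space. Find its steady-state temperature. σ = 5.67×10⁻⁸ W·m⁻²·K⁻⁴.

At steady state, absorbed solar power + internal power = radiated power.
Absorbed: α·S·A_cross = 0.84·273·0.6337 = 145.3 W (cross-section 2rL).
Total input = 145.3 + 225 = 370.3 W.
Radiated: εσ·A_surf·T⁴ with A_surf = 2πrL = 1.991 m².
T⁴ = 370.3/(0.84·5.67×10⁻⁸·1.991) = 3.905×10⁹ K⁴.

T ≈ 250 K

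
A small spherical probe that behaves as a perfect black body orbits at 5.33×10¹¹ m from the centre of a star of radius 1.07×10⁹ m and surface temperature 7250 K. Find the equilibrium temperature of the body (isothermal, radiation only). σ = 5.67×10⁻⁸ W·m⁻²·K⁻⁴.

T ≈ 230 K

The star's surface emits σT_*⁴; at distance d the flux is S = σT_*⁴(R_*/d)².
S = 5.67×10⁻⁸·(7250)⁴·(1.07×10⁹/5.33×10¹¹)² = 631.3 W/m².
For an isothermal sphere T⁴ = (1−a)S/(4σ) = 2.784×10⁹ K⁴.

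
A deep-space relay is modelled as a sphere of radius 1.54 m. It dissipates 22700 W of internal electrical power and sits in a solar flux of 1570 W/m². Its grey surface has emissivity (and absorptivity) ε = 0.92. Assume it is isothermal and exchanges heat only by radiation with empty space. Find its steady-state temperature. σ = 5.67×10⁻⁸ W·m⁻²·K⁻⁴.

At steady state, absorbed solar power + internal power = radiated power.
Absorbed: α·S·A_cross = 0.92·1570·7.451 = 10760 W (cross-section πr²).
Total input = 10760 + 22700 = 33460 W.
Radiated: εσ·A_surf·T⁴ with A_surf = 4πr² = 29.80 m².
T⁴ = 33460/(0.92·5.67×10⁻⁸·29.80) = 2.152×10¹⁰ K⁴.

T ≈ 383 K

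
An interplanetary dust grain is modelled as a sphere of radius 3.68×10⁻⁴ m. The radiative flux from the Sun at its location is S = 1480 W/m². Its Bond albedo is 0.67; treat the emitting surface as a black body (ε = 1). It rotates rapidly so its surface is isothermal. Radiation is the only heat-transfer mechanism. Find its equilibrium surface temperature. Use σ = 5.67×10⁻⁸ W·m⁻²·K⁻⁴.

T ≈ 215 K

At equilibrium, absorbed power = emitted power.
Absorbing cross-section = πr² = 4.254×10⁻⁷ m²; emitting surface = 4πr² = 1.702×10⁻⁶ m² (ratio 4).
(1−a)S·A_cross = εσ·A_surf·T⁴  ⇒  T⁴ = (1−a)S/(4σ).
T⁴ = 0.330·1480/(4·5.67×10⁻⁸) = 2.153×10⁹ K⁴.
T = (2.153×10⁹)^(1/4).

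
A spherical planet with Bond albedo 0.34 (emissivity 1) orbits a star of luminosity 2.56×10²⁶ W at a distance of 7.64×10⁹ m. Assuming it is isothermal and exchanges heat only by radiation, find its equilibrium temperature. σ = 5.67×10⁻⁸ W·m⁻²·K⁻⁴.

T ≈ 1000 K

First find the stellar flux at distance d: S = L/(4πd²) = 2.56×10²⁶/(4π·(7.64×10⁹)²) = 3.490×10⁵ W/m².
For an isothermal sphere, absorbed (1−a)S·πr² = emitted σ·4πr²·T⁴, so T⁴ = (1−a)S/(4σ).
T⁴ = 0.660·3.490×10⁵/(4·5.67×10⁻⁸) = 1.016×10¹² K⁴.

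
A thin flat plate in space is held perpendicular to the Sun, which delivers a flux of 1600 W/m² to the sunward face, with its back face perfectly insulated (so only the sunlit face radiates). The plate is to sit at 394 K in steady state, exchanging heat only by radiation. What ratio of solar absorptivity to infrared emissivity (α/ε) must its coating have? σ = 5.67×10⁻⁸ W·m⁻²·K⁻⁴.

Balance: αS·A = εσ·1A·T⁴ ⇒ α/ε = σT⁴/S.
α/ε = 5.67×10⁻⁸·(394)⁴/1600 = 5.67×10⁻⁸·2.410×10¹⁰/1600.

α/ε ≈ 0.854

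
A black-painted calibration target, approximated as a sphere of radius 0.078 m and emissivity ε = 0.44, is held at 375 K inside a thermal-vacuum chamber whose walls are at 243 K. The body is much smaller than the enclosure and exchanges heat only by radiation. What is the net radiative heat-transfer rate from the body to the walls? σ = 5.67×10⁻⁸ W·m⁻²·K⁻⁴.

For a small grey body in a large enclosure: P_net = εσA(T_body⁴ − T_wall⁴).
A = 4πr² = 0.07645 m²; T_body⁴ − T_wall⁴ = 1.978×10¹⁰ − 3.487×10⁹ = 1.629×10¹⁰ K⁴.
|P_net| = 0.44·5.67×10⁻⁸·0.07645·1.629×10¹⁰.

P_net ≈ 31.1 W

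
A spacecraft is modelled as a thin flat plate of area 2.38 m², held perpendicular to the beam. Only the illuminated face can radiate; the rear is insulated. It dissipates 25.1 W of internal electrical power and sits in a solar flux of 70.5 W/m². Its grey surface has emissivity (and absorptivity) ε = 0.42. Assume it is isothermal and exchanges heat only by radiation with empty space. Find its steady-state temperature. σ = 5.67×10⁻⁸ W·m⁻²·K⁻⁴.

At steady state, absorbed solar power + internal power = radiated power.
Absorbed: α·S·A_cross = 0.42·70.5·2.380 = 70.47 W (cross-section A).
Total input = 70.47 + 25.1 = 95.57 W.
Radiated: εσ·A_surf·T⁴ with A_surf = A = 2.380 m².
T⁴ = 95.57/(0.42·5.67×10⁻⁸·2.380) = 1.686×10⁹ K⁴.

T ≈ 203 K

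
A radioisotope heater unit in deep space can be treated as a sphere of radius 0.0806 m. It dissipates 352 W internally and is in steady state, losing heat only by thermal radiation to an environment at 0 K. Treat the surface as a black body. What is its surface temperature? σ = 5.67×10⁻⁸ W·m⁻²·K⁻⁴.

T ≈ 525 K

Steady state: internal power = radiated power, P = εσA T⁴.
Radiating area A = 4πr² = 0.08164 m².
T⁴ = P/(εσA) = 352/(1.0·5.67×10⁻⁸·0.08164) = 7.605×10¹⁰ K⁴.
T = (7.605×10¹⁰)^(1/4).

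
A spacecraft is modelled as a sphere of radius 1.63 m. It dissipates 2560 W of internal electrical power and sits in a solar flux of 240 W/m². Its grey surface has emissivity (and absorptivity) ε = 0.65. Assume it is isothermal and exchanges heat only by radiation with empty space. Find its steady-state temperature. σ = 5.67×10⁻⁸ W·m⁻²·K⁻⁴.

T ≈ 237 K

At steady state, absorbed solar power + internal power = radiated power.
Absorbed: α·S·A_cross = 0.65·240·8.347 = 1302 W (cross-section πr²).
Total input = 1302 + 2560 = 3862 W.
Radiated: εσ·A_surf·T⁴ with A_surf = 4πr² = 33.39 m².
T⁴ = 3862/(0.65·5.67×10⁻⁸·33.39) = 3.139×10⁹ K⁴.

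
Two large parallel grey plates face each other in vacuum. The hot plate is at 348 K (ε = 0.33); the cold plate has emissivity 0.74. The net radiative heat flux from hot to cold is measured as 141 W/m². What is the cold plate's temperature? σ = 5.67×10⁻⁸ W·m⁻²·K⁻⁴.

q = σ(T₁⁴ − T₂⁴)/(1/ε₁ + 1/ε₂ − 1); denominator = 3.382.
T₂⁴ = T₁⁴ − q·(1/ε₁+1/ε₂−1)/σ = 1.467×10¹⁰ − 141·3.382/5.67×10⁻⁸
    = 6.257×10⁹ K⁴.

T₂ ≈ 281 K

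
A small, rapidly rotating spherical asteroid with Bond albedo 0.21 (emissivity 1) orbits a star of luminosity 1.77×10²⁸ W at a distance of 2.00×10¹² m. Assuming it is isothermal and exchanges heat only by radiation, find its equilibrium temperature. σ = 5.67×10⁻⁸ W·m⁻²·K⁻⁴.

First find the stellar flux at distance d: S = L/(4πd²) = 1.77×10²⁸/(4π·(2.00×10¹²)²) = 352.1 W/m².
For an isothermal sphere, absorbed (1−a)S·πr² = emitted σ·4πr²·T⁴, so T⁴ = (1−a)S/(4σ).
T⁴ = 0.790·352.1/(4·5.67×10⁻⁸) = 1.227×10⁹ K⁴.

T ≈ 187 K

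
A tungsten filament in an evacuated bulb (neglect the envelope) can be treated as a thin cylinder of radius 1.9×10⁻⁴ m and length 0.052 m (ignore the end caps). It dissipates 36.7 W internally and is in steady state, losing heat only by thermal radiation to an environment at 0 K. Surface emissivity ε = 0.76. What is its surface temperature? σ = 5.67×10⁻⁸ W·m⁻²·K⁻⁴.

T ≈ 1920 K

Steady state: internal power = radiated power, P = εσA T⁴.
Radiating area A = 2πrL = 6.208×10⁻⁵ m².
T⁴ = P/(εσA) = 36.7/(0.76·5.67×10⁻⁸·6.208×10⁻⁵) = 1.372×10¹³ K⁴.
T = (1.372×10¹³)^(1/4).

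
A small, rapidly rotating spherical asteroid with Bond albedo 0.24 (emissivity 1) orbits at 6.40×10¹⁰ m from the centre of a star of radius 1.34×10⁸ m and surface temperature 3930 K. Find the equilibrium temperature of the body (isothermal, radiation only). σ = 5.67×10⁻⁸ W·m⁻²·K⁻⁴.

The star's surface emits σT_*⁴; at distance d the flux is S = σT_*⁴(R_*/d)².
S = 5.67×10⁻⁸·(3930)⁴·(1.34×10⁸/6.40×10¹⁰)² = 59.29 W/m².
For an isothermal sphere T⁴ = (1−a)S/(4σ) = 1.987×10⁸ K⁴.

T ≈ 119 K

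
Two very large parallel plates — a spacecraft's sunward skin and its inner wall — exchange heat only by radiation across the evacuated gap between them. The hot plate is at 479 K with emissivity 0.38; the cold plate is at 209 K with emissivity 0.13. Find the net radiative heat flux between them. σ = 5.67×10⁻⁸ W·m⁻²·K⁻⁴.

For two infinite grey parallel plates, q = σ(T₁⁴ − T₂⁴)/(1/ε₁ + 1/ε₂ − 1).
T₁⁴ − T₂⁴ = 5.264×10¹⁰ − 1.908×10⁹ = 5.074×10¹⁰ K⁴.
1/ε₁ + 1/ε₂ − 1 = 2.632 + 7.692 − 1 = 9.324.
q = 5.67×10⁻⁸ × 5.074×10¹⁰ / 9.324.

q ≈ 309 W/m²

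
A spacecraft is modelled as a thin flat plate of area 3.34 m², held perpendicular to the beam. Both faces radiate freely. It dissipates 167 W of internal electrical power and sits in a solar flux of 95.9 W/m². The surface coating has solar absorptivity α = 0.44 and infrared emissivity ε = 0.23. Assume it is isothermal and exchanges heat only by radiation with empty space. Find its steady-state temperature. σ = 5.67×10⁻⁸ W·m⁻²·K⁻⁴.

At steady state, absorbed solar power + internal power = radiated power.
Absorbed: α·S·A_cross = 0.44·95.9·3.340 = 140.9 W (cross-section A).
Total input = 140.9 + 167 = 307.9 W.
Radiated: εσ·A_surf·T⁴ with A_surf = 2A = 6.680 m².
T⁴ = 307.9/(0.23·5.67×10⁻⁸·6.680) = 3.535×10⁹ K⁴.

T ≈ 244 K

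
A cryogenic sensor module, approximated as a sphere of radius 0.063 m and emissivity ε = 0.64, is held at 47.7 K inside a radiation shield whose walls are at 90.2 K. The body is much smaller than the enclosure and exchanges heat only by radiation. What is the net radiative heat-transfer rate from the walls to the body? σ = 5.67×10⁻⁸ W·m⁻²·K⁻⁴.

For a small grey body in a large enclosure: P_net = εσA(T_body⁴ − T_wall⁴).
A = 4πr² = 0.04988 m²; T_body⁴ − T_wall⁴ = 5.177×10⁶ − 6.620×10⁷ = -6.102×10⁷ K⁴.
|P_net| = 0.64·5.67×10⁻⁸·0.04988·6.102×10⁷.

P_net ≈ 0.110 W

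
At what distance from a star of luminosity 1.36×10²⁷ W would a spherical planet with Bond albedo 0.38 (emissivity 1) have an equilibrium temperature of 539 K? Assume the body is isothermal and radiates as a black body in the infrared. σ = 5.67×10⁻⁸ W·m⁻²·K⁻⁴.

For an isothermal black-emitting sphere, (1−a)S·πr² = σ·4πr²·T⁴ ⇒ S = 4σT⁴/(1−a).
S = 4·5.67×10⁻⁸·(539)⁴/0.620 = 30870 W/m².
Flux falls as S = L/(4πd²), so d = √(L/(4πS)) = √(1.36×10²⁷/(4π·30870)).

d ≈ 5.92×10¹⁰ m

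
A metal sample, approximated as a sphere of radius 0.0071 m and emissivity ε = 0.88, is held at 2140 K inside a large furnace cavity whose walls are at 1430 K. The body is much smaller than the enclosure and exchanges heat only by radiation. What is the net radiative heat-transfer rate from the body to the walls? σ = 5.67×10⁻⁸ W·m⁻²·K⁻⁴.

For a small grey body in a large enclosure: P_net = εσA(T_body⁴ − T_wall⁴).
A = 4πr² = 6.335×10⁻⁴ m²; T_body⁴ − T_wall⁴ = 2.097×10¹³ − 4.182×10¹² = 1.679×10¹³ K⁴.
|P_net| = 0.88·5.67×10⁻⁸·6.335×10⁻⁴·1.679×10¹³.

P_net ≈ 531 W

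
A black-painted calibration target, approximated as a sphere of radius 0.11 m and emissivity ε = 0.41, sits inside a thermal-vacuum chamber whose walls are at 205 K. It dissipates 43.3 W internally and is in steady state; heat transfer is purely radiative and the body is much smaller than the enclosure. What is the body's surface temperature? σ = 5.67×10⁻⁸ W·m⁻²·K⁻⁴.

For a small grey body in a large enclosure, net radiated power = εσA(T⁴ − T_w⁴).
Steady state: P = εσA(T⁴ − T_w⁴) with A = 4πr² = 0.1521 m².
T⁴ = P/(εσA) + T_w⁴ = 43.3/(0.41·5.67×10⁻⁸·0.1521) + (205)⁴
    = 1.225×10¹⁰ + 1.766×10⁹ = 1.402×10¹⁰ K⁴.

T ≈ 344 K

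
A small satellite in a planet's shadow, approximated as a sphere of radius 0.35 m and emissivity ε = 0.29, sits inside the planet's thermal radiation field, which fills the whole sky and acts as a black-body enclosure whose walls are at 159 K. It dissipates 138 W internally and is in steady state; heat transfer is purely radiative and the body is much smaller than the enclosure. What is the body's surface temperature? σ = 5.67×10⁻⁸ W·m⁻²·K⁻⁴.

For a small grey body in a large enclosure, net radiated power = εσA(T⁴ − T_w⁴).
Steady state: P = εσA(T⁴ − T_w⁴) with A = 4πr² = 1.539 m².
T⁴ = P/(εσA) + T_w⁴ = 138/(0.29·5.67×10⁻⁸·1.539) + (159)⁴
    = 5.452×10⁹ + 6.391×10⁸ = 6.091×10⁹ K⁴.

T ≈ 279 K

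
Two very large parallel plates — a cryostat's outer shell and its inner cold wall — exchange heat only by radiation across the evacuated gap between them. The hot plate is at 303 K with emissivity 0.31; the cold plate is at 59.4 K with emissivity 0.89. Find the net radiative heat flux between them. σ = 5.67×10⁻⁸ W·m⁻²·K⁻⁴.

For two infinite grey parallel plates, q = σ(T₁⁴ − T₂⁴)/(1/ε₁ + 1/ε₂ − 1).
T₁⁴ − T₂⁴ = 8.429×10⁹ − 1.245×10⁷ = 8.416×10⁹ K⁴.
1/ε₁ + 1/ε₂ − 1 = 3.226 + 1.124 − 1 = 3.349.
q = 5.67×10⁻⁸ × 8.416×10⁹ / 3.349.

q ≈ 142 W/m²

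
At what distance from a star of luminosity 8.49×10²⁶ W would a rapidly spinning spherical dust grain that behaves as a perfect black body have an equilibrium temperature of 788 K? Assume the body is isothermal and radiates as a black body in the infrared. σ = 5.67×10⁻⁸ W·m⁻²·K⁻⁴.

d ≈ 2.78×10¹⁰ m

For an isothermal black-emitting sphere, (1−a)S·πr² = σ·4πr²·T⁴ ⇒ S = 4σT⁴/(1−a).
S = 4·5.67×10⁻⁸·(788)⁴/1.00 = 87450 W/m².
Flux falls as S = L/(4πd²), so d = √(L/(4πS)) = √(8.49×10²⁶/(4π·87450)).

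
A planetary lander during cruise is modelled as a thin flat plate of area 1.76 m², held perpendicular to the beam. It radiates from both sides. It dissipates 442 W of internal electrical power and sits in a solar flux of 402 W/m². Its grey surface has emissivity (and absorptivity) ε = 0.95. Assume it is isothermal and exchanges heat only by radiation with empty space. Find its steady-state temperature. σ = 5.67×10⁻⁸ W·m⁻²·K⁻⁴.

T ≈ 277 K

At steady state, absorbed solar power + internal power = radiated power.
Absorbed: α·S·A_cross = 0.95·402·1.760 = 672.1 W (cross-section A).
Total input = 672.1 + 442 = 1114 W.
Radiated: εσ·A_surf·T⁴ with A_surf = 2A = 3.520 m².
T⁴ = 1114/(0.95·5.67×10⁻⁸·3.520) = 5.876×10⁹ K⁴.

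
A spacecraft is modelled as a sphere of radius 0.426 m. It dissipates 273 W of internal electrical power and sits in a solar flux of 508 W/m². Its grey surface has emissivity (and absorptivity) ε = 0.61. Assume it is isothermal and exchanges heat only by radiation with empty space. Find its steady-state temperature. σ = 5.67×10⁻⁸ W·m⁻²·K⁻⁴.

T ≈ 275 K

At steady state, absorbed solar power + internal power = radiated power.
Absorbed: α·S·A_cross = 0.61·508·0.5701 = 176.7 W (cross-section πr²).
Total input = 176.7 + 273 = 449.7 W.
Radiated: εσ·A_surf·T⁴ with A_surf = 4πr² = 2.280 m².
T⁴ = 449.7/(0.61·5.67×10⁻⁸·2.280) = 5.701×10⁹ K⁴.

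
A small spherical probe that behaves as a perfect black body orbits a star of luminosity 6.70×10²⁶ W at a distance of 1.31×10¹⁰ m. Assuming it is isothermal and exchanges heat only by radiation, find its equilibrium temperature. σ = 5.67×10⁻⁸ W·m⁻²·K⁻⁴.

T ≈ 1080 K

First find the stellar flux at distance d: S = L/(4πd²) = 6.70×10²⁶/(4π·(1.31×10¹⁰)²) = 3.107×10⁵ W/m².
For an isothermal sphere, absorbed (1−a)S·πr² = emitted σ·4πr²·T⁴, so T⁴ = (1−a)S/(4σ).
T⁴ = 1.00·3.107×10⁵/(4·5.67×10⁻⁸) = 1.370×10¹² K⁴.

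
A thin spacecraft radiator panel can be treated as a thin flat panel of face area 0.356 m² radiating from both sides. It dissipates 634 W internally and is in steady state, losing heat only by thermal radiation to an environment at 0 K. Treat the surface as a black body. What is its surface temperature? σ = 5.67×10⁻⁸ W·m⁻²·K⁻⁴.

Steady state: internal power = radiated power, P = εσA T⁴.
Radiating area A = 2·0.356 = 0.7120 m².
T⁴ = P/(εσA) = 634/(1.0·5.67×10⁻⁸·0.7120) = 1.570×10¹⁰ K⁴.
T = (1.570×10¹⁰)^(1/4).

T ≈ 354 K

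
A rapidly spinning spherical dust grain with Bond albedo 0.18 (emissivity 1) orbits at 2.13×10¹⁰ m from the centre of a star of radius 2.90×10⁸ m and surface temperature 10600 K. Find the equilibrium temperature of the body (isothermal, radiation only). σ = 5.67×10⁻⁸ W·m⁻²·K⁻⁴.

The star's surface emits σT_*⁴; at distance d the flux is S = σT_*⁴(R_*/d)².
S = 5.67×10⁻⁸·(10600)⁴·(2.90×10⁸/2.13×10¹⁰)² = 1.327×10⁵ W/m².
For an isothermal sphere T⁴ = (1−a)S/(4σ) = 4.797×10¹¹ K⁴.

T ≈ 832 K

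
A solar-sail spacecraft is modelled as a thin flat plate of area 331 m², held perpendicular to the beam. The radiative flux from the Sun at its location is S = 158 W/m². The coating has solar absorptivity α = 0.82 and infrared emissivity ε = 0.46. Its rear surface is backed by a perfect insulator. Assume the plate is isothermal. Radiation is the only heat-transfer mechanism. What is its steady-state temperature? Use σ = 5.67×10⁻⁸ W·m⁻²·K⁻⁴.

T ≈ 265 K

At equilibrium, absorbed power = emitted power.
Absorbing cross-section = A = 331.0 m²; emitting surface = A = 331.0 m² (ratio 1).
αS·A_cross = εσ·A_surf·T⁴  ⇒  T⁴ = αS/(ε·1σ).
T⁴ = 0.820·158/(0.46·1·5.67×10⁻⁸) = 4.967×10⁹ K⁴.
T = (4.967×10⁹)^(1/4).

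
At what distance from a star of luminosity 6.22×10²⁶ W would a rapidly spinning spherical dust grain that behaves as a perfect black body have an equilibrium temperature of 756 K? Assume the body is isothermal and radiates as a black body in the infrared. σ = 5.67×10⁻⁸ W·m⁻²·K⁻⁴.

d ≈ 2.58×10¹⁰ m

For an isothermal black-emitting sphere, (1−a)S·πr² = σ·4πr²·T⁴ ⇒ S = 4σT⁴/(1−a).
S = 4·5.67×10⁻⁸·(756)⁴/1.00 = 74080 W/m².
Flux falls as S = L/(4πd²), so d = √(L/(4πS)) = √(6.22×10²⁶/(4π·74080)).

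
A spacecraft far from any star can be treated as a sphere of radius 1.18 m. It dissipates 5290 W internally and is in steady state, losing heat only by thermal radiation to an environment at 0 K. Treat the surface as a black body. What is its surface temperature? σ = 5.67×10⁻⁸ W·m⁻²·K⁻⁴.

T ≈ 270 K

Steady state: internal power = radiated power, P = εσA T⁴.
Radiating area A = 4πr² = 17.50 m².
T⁴ = P/(εσA) = 5290/(1.0·5.67×10⁻⁸·17.50) = 5.332×10⁹ K⁴.
T = (5.332×10⁹)^(1/4).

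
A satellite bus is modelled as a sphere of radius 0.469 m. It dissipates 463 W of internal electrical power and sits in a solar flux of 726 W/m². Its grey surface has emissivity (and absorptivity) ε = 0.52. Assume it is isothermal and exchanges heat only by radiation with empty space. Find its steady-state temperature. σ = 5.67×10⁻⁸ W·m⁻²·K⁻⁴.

At steady state, absorbed solar power + internal power = radiated power.
Absorbed: α·S·A_cross = 0.52·726·0.6910 = 260.9 W (cross-section πr²).
Total input = 260.9 + 463 = 723.9 W.
Radiated: εσ·A_surf·T⁴ with A_surf = 4πr² = 2.764 m².
T⁴ = 723.9/(0.52·5.67×10⁻⁸·2.764) = 8.882×10⁹ K⁴.

T ≈ 307 K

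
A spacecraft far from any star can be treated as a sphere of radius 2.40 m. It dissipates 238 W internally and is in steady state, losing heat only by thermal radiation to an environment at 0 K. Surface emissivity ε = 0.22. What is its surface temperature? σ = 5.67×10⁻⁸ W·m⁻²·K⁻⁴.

Steady state: internal power = radiated power, P = εσA T⁴.
Radiating area A = 4πr² = 72.38 m².
T⁴ = P/(εσA) = 238/(0.22·5.67×10⁻⁸·72.38) = 2.636×10⁸ K⁴.
T = (2.636×10⁸)^(1/4).

T ≈ 127 K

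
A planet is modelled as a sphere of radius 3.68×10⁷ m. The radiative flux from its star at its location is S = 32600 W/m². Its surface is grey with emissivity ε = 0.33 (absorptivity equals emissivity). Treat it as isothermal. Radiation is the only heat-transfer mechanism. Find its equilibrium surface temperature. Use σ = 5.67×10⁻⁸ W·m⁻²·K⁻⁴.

T ≈ 616 K

At equilibrium, absorbed power = emitted power.
Absorbing cross-section = πr² = 4.254×10¹⁵ m²; emitting surface = 4πr² = 1.702×10¹⁶ m² (ratio 4).
εS·A_cross = εσ·A_surf·T⁴  ⇒  T⁴ = S/(4σ)   (ε cancels).
T⁴ = 32600/(4·5.67×10⁻⁸) = 1.437×10¹¹ K⁴.
T = (1.437×10¹¹)^(1/4).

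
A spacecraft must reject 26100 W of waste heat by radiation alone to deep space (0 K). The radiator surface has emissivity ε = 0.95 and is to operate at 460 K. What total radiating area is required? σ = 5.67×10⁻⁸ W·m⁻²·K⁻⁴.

A ≈ 10.8 m²

P = εσA T⁴ ⇒ A = P/(εσT⁴).
T⁴ = 4.477×10¹⁰ K⁴.
A = 26100/(0.95 × 5.67×10⁻⁸ × 4.477×10¹⁰).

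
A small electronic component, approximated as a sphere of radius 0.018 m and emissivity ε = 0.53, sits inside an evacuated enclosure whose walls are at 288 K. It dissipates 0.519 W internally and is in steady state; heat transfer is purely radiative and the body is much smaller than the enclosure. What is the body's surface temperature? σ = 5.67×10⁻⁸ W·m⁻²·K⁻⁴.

T ≈ 325 K

For a small grey body in a large enclosure, net radiated power = εσA(T⁴ − T_w⁴).
Steady state: P = εσA(T⁴ − T_w⁴) with A = 4πr² = 0.004072 m².
T⁴ = P/(εσA) + T_w⁴ = 0.519/(0.53·5.67×10⁻⁸·0.004072) + (288)⁴
    = 4.242×10⁹ + 6.880×10⁹ = 1.112×10¹⁰ K⁴.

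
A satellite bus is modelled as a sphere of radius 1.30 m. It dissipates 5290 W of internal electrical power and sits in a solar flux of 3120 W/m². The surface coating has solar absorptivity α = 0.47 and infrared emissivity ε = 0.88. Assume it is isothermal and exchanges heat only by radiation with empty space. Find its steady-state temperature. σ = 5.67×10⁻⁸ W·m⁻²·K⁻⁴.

At steady state, absorbed solar power + internal power = radiated power.
Absorbed: α·S·A_cross = 0.47·3120·5.309 = 7786 W (cross-section πr²).
Total input = 7786 + 5290 = 13080 W.
Radiated: εσ·A_surf·T⁴ with A_surf = 4πr² = 21.24 m².
T⁴ = 13080/(0.88·5.67×10⁻⁸·21.24) = 1.234×10¹⁰ K⁴.

T ≈ 333 K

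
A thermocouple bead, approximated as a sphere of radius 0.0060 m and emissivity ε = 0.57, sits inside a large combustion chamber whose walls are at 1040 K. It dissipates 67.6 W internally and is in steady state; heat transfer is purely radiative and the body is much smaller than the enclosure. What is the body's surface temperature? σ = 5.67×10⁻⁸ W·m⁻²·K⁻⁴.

T ≈ 1550 K

For a small grey body in a large enclosure, net radiated power = εσA(T⁴ − T_w⁴).
Steady state: P = εσA(T⁴ − T_w⁴) with A = 4πr² = 4.524×10⁻⁴ m².
T⁴ = P/(εσA) + T_w⁴ = 67.6/(0.57·5.67×10⁻⁸·4.524×10⁻⁴) + (1040)⁴
    = 4.624×10¹² + 1.170×10¹² = 5.793×10¹² K⁴.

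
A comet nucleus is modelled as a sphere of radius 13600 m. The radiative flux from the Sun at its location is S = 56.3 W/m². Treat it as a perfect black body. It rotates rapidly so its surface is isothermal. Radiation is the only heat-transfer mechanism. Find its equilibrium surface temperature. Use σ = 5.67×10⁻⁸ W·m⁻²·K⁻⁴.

At equilibrium, absorbed power = emitted power.
Absorbing cross-section = πr² = 5.811×10⁸ m²; emitting surface = 4πr² = 2.324×10⁹ m² (ratio 4).
S·A_cross = εσ·A_surf·T⁴  ⇒  T⁴ = S/(4σ).
T⁴ = 1.00·56.3/(4·5.67×10⁻⁸) = 2.482×10⁸ K⁴.
T = (2.482×10⁸)^(1/4).

T ≈ 126 K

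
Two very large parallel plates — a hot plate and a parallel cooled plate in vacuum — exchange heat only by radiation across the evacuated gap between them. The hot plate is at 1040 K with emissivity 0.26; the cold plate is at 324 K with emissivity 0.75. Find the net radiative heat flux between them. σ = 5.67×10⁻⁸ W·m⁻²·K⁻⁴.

q ≈ 15700 W/m²

For two infinite grey parallel plates, q = σ(T₁⁴ − T₂⁴)/(1/ε₁ + 1/ε₂ − 1).
T₁⁴ − T₂⁴ = 1.170×10¹² − 1.102×10¹⁰ = 1.159×10¹² K⁴.
1/ε₁ + 1/ε₂ − 1 = 3.846 + 1.333 − 1 = 4.179.
q = 5.67×10⁻⁸ × 1.159×10¹² / 4.179.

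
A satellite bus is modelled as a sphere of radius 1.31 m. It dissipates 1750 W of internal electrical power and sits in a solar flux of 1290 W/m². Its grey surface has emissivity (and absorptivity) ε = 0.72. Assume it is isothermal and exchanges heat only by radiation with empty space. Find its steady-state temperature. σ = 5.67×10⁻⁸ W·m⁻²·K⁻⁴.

T ≈ 296 K

At steady state, absorbed solar power + internal power = radiated power.
Absorbed: α·S·A_cross = 0.72·1290·5.391 = 5007 W (cross-section πr²).
Total input = 5007 + 1750 = 6757 W.
Radiated: εσ·A_surf·T⁴ with A_surf = 4πr² = 21.57 m².
T⁴ = 6757/(0.72·5.67×10⁻⁸·21.57) = 7.676×10⁹ K⁴.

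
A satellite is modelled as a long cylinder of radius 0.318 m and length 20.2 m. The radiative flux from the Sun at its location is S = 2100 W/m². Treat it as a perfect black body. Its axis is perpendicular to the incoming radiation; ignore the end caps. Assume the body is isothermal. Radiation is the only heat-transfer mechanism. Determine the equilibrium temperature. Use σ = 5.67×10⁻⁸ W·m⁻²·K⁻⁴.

T ≈ 330 K

At equilibrium, absorbed power = emitted power.
Absorbing cross-section = 2rL = 12.85 m²; emitting surface = 2πrL = 40.36 m² (ratio π).
S·A_cross = εσ·A_surf·T⁴  ⇒  T⁴ = S/(πσ).
T⁴ = 1.00·2100/(π·5.67×10⁻⁸) = 1.179×10¹⁰ K⁴.
T = (1.179×10¹⁰)^(1/4).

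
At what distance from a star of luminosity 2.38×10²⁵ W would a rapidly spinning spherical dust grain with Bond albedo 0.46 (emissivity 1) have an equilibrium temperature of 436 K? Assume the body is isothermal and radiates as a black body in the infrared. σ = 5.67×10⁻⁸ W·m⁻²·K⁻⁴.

For an isothermal black-emitting sphere, (1−a)S·πr² = σ·4πr²·T⁴ ⇒ S = 4σT⁴/(1−a).
S = 4·5.67×10⁻⁸·(436)⁴/0.540 = 15180 W/m².
Flux falls as S = L/(4πd²), so d = √(L/(4πS)) = √(2.38×10²⁵/(4π·15180)).

d ≈ 1.12×10¹⁰ m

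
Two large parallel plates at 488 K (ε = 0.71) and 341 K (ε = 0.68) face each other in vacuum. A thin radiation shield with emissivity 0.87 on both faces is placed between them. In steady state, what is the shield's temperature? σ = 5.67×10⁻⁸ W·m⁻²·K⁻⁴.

T_s ≈ 434 K

In steady state the net flux on the hot side equals that on the cold side.
σ(T₁⁴−T_s⁴)/D₁ = σ(T_s⁴−T₂⁴)/D₂, with D₁ = 1/ε₁+1/ε_s−1 = 1.558, D₂ = 1/ε_s+1/ε₂−1 = 1.620.
Solve for T_s⁴: T_s⁴ = (D₂·T₁⁴ + D₁·T₂⁴)/(D₁+D₂) = 3.554×10¹⁰ K⁴.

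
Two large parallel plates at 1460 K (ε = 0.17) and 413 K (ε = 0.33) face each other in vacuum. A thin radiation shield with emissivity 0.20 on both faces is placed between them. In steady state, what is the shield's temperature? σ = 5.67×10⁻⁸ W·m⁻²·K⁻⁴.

In steady state the net flux on the hot side equals that on the cold side.
σ(T₁⁴−T_s⁴)/D₁ = σ(T_s⁴−T₂⁴)/D₂, with D₁ = 1/ε₁+1/ε_s−1 = 9.882, D₂ = 1/ε_s+1/ε₂−1 = 7.030.
Solve for T_s⁴: T_s⁴ = (D₂·T₁⁴ + D₁·T₂⁴)/(D₁+D₂) = 1.906×10¹² K⁴.

T_s ≈ 1170 K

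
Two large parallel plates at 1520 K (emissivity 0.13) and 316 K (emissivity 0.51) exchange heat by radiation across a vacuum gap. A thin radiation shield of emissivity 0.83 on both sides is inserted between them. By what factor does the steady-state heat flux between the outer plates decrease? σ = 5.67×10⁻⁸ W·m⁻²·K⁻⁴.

factor ≈ 1.16

Without shield: q₀ = σΔ(T⁴)/(1/ε₁+1/ε₂−1) with denominator 8.653.
With shield the two gaps are in series; the resistances add: (1/ε₁+1/ε_s−1)+(1/ε_s+1/ε₂−1) = 7.897+2.166 = 10.06.
Heat-flux ratio q₀/q = 10.06/8.653.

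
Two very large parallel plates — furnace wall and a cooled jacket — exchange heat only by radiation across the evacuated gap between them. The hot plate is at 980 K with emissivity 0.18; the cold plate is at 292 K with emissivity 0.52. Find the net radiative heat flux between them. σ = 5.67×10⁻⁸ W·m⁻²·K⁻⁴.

For two infinite grey parallel plates, q = σ(T₁⁴ − T₂⁴)/(1/ε₁ + 1/ε₂ − 1).
T₁⁴ − T₂⁴ = 9.224×10¹¹ − 7.270×10⁹ = 9.151×10¹¹ K⁴.
1/ε₁ + 1/ε₂ − 1 = 5.556 + 1.923 − 1 = 6.479.
q = 5.67×10⁻⁸ × 9.151×10¹¹ / 6.479.

q ≈ 8010 W/m²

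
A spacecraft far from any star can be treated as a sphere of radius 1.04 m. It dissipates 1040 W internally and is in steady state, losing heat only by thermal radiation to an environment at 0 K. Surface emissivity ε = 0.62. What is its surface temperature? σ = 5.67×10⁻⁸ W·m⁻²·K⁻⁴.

T ≈ 216 K

Steady state: internal power = radiated power, P = εσA T⁴.
Radiating area A = 4πr² = 13.59 m².
T⁴ = P/(εσA) = 1040/(0.62·5.67×10⁻⁸·13.59) = 2.177×10⁹ K⁴.
T = (2.177×10⁹)^(1/4).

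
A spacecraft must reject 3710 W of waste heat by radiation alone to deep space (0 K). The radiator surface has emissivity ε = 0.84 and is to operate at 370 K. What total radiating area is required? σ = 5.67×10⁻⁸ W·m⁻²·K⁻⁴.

P = εσA T⁴ ⇒ A = P/(εσT⁴).
T⁴ = 1.874×10¹⁰ K⁴.
A = 3710/(0.84 × 5.67×10⁻⁸ × 1.874×10¹⁰).

A ≈ 4.16 m²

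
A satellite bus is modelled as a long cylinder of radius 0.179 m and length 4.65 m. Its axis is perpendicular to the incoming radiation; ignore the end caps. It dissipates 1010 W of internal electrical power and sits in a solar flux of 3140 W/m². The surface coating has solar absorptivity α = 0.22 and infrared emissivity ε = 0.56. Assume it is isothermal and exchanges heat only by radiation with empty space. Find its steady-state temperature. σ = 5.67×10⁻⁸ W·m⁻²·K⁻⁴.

T ≈ 338 K

At steady state, absorbed solar power + internal power = radiated power.
Absorbed: α·S·A_cross = 0.22·3140·1.665 = 1150 W (cross-section 2rL).
Total input = 1150 + 1010 = 2160 W.
Radiated: εσ·A_surf·T⁴ with A_surf = 2πrL = 5.230 m².
T⁴ = 2160/(0.56·5.67×10⁻⁸·5.230) = 1.301×10¹⁰ K⁴.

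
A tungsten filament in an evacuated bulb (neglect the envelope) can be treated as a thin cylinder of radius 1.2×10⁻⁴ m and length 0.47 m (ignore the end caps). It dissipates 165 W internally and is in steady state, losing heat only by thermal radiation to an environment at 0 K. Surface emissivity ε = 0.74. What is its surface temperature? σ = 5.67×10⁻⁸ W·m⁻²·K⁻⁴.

T ≈ 1830 K

Steady state: internal power = radiated power, P = εσA T⁴.
Radiating area A = 2πrL = 3.544×10⁻⁴ m².
T⁴ = P/(εσA) = 165/(0.74·5.67×10⁻⁸·3.544×10⁻⁴) = 1.110×10¹³ K⁴.
T = (1.110×10¹³)^(1/4).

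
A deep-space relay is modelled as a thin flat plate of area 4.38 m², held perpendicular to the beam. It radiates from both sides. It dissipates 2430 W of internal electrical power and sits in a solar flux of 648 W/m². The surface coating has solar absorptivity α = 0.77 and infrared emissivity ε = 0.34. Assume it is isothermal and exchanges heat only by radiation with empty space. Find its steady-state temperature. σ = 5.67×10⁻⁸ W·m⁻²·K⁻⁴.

T ≈ 407 K

At steady state, absorbed solar power + internal power = radiated power.
Absorbed: α·S·A_cross = 0.77·648·4.380 = 2185 W (cross-section A).
Total input = 2185 + 2430 = 4615 W.
Radiated: εσ·A_surf·T⁴ with A_surf = 2A = 8.760 m².
T⁴ = 4615/(0.34·5.67×10⁻⁸·8.760) = 2.733×10¹⁰ K⁴.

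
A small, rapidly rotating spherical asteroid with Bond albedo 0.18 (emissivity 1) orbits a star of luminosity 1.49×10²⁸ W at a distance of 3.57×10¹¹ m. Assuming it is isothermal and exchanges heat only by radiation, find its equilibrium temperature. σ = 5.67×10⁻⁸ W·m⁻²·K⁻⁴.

First find the stellar flux at distance d: S = L/(4πd²) = 1.49×10²⁸/(4π·(3.57×10¹¹)²) = 9303 W/m².
For an isothermal sphere, absorbed (1−a)S·πr² = emitted σ·4πr²·T⁴, so T⁴ = (1−a)S/(4σ).
T⁴ = 0.820·9303/(4·5.67×10⁻⁸) = 3.364×10¹⁰ K⁴.

T ≈ 428 K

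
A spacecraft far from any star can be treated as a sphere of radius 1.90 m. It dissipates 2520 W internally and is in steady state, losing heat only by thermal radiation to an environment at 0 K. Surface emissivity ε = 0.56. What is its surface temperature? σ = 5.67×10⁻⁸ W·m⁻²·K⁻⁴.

Steady state: internal power = radiated power, P = εσA T⁴.
Radiating area A = 4πr² = 45.36 m².
T⁴ = P/(εσA) = 2520/(0.56·5.67×10⁻⁸·45.36) = 1.749×10⁹ K⁴.
T = (1.749×10⁹)^(1/4).

T ≈ 205 K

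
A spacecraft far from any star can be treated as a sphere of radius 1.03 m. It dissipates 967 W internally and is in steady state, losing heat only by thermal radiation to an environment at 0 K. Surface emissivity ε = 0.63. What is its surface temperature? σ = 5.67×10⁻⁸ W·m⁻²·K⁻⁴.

Steady state: internal power = radiated power, P = εσA T⁴.
Radiating area A = 4πr² = 13.33 m².
T⁴ = P/(εσA) = 967/(0.63·5.67×10⁻⁸·13.33) = 2.031×10⁹ K⁴.
T = (2.031×10⁹)^(1/4).

T ≈ 212 K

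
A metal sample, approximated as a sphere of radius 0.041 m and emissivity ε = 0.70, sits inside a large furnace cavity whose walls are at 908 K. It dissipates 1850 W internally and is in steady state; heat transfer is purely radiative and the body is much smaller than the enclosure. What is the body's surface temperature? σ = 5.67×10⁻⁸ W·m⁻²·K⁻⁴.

T ≈ 1300 K

For a small grey body in a large enclosure, net radiated power = εσA(T⁴ − T_w⁴).
Steady state: P = εσA(T⁴ − T_w⁴) with A = 4πr² = 0.02112 m².
T⁴ = P/(εσA) + T_w⁴ = 1850/(0.70·5.67×10⁻⁸·0.02112) + (908)⁴
    = 2.207×10¹² + 6.797×10¹¹ = 2.886×10¹² K⁴.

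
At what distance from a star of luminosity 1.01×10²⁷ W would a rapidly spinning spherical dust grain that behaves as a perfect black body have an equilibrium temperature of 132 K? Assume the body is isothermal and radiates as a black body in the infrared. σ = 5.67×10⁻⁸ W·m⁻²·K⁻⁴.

d ≈ 1.08×10¹² m

For an isothermal black-emitting sphere, (1−a)S·πr² = σ·4πr²·T⁴ ⇒ S = 4σT⁴/(1−a).
S = 4·5.67×10⁻⁸·(132)⁴/1.00 = 68.86 W/m².
Flux falls as S = L/(4πd²), so d = √(L/(4πS)) = √(1.01×10²⁷/(4π·68.86)).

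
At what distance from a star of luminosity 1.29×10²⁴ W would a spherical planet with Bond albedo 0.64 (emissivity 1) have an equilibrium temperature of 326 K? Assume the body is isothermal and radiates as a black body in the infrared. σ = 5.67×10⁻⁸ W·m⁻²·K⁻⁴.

d ≈ 3.80×10⁹ m

For an isothermal black-emitting sphere, (1−a)S·πr² = σ·4πr²·T⁴ ⇒ S = 4σT⁴/(1−a).
S = 4·5.67×10⁻⁸·(326)⁴/0.360 = 7116 W/m².
Flux falls as S = L/(4πd²), so d = √(L/(4πS)) = √(1.29×10²⁴/(4π·7116)).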